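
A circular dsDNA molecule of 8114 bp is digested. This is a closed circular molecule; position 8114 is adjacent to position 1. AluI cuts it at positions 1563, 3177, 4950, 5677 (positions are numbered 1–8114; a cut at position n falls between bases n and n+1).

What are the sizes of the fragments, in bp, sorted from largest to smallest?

4000, 1773, 1614, 727 bp

Circular molecule, 4 cuts → 4 fragments:
  3177 − 1563 = 1614 bp
  4950 − 3177 = 1773 bp
  5677 − 4950 = 727 bp
  wrap: 8114 − 5677 + 1563 = 4000 bp
Sorted largest to smallest: 4000, 1773, 1614, 727 bp.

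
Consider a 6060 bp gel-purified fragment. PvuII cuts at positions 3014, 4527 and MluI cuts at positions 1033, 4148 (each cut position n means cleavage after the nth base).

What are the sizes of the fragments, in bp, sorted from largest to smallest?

Combined cut positions (sorted): 1033, 3014, 4148, 4527.
Linear molecule, 4 cuts → 5 fragments:
  1033 − 0 = 1033 bp
  3014 − 1033 = 1981 bp
  4148 − 3014 = 1134 bp
  4527 − 4148 = 379 bp
  6060 − 4527 = 1533 bp
Sorted largest to smallest: 1981, 1533, 1134, 1033, 379 bp.

1981, 1533, 1134, 1033, 379 bp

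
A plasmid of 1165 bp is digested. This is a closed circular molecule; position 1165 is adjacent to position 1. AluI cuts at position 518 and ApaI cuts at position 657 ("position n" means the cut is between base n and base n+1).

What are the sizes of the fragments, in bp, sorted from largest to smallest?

1026, 139 bp

Combined cut positions (sorted): 518, 657.
Circular molecule, 2 cuts → 2 fragments:
  657 − 518 = 139 bp
  wrap: 1165 − 657 + 518 = 1026 bp
Sorted largest to smallest: 1026, 139 bp.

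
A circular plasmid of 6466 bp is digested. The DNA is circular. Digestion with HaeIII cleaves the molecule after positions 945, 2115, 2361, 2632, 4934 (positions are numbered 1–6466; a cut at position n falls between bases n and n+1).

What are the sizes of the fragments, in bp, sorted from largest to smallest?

Circular molecule, 5 cuts → 5 fragments:
  2115 − 945 = 1170 bp
  2361 − 2115 = 246 bp
  2632 − 2361 = 271 bp
  4934 − 2632 = 2302 bp
  wrap: 6466 − 4934 + 945 = 2477 bp
Sorted largest to smallest: 2477, 2302, 1170, 271, 246 bp.

2477, 2302, 1170, 271, 246 bp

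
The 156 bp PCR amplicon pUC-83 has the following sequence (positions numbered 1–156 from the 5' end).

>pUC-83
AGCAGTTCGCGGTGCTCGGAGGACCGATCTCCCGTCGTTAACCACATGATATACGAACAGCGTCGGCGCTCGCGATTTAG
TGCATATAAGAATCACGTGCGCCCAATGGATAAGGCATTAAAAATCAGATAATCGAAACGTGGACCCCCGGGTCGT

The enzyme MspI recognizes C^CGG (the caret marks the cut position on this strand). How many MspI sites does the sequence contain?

CCGG occurs starting at position 148.
MspI cuts at 1 site.

1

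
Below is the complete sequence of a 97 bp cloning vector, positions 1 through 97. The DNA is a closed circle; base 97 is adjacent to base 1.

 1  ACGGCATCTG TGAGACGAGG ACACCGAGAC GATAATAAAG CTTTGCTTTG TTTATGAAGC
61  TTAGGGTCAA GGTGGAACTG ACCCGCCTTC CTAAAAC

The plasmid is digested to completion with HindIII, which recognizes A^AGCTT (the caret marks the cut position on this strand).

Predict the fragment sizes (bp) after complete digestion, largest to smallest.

78, 19 bp

HindIII sites (AAGCTT) start at positions 38, 57.
HindIII cuts after the first base of each site, so after positions 38, 57.
Circular molecule, 2 cuts → 2 fragments:
  39–57 → 19 bp
  58–97 then 1–38 → 40 + 38 = 78 bp
Sorted largest to smallest: 78, 19 bp.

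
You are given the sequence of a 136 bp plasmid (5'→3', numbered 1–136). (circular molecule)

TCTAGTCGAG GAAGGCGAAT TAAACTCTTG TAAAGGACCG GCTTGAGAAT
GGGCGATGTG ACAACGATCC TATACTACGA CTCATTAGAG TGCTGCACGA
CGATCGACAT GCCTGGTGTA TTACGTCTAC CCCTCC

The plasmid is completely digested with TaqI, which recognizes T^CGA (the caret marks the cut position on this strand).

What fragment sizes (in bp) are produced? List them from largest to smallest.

98, 38 bp

TaqI sites (TCGA) start at positions 6, 104.
TaqI cuts after the first base of each site, so after positions 6, 104.
Circular molecule, 2 cuts → 2 fragments:
  7–104 → 98 bp
  105–136 then 1–6 → 32 + 6 = 38 bp
Sorted largest to smallest: 98, 38 bp.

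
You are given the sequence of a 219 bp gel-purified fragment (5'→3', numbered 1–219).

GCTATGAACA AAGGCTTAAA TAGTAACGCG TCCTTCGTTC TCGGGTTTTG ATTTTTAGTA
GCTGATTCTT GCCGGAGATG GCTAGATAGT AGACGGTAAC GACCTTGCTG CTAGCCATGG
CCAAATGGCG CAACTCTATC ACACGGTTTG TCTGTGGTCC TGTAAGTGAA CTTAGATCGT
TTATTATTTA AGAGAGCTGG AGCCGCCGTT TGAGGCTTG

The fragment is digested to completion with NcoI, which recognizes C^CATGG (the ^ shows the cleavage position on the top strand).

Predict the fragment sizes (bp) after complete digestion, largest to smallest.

The NcoI site (CCATGG) starts at position 115.
NcoI cuts after the first base of each site, so after position 115.
Linear molecule, 1 cut → 2 fragments:
  1–115 → 115 bp
  116–219 → 104 bp
Sorted largest to smallest: 115, 104 bp.

115, 104 bp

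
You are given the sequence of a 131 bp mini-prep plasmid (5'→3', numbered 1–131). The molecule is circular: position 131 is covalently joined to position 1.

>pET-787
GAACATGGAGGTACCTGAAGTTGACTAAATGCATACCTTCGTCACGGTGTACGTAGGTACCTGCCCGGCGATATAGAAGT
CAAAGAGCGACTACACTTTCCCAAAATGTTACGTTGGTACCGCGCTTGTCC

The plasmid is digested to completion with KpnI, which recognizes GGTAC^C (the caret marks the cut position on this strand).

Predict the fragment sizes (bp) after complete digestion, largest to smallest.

60, 46, 25 bp

KpnI sites (GGTACC) start at positions 10, 56, 116.
KpnI cuts after base 5 of each site (before the last base), so after positions 14, 60, 120.
Circular molecule, 3 cuts → 3 fragments:
  15–60 → 46 bp
  61–120 → 60 bp
  121–131 then 1–14 → 11 + 14 = 25 bp
Sorted largest to smallest: 60, 46, 25 bp.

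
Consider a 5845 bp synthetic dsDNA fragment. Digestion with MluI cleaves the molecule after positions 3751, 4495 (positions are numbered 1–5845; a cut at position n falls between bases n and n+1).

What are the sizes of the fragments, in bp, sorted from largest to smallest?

3751, 1350, 744 bp

Linear molecule, 2 cuts → 3 fragments:
  3751 − 0 = 3751 bp
  4495 − 3751 = 744 bp
  5845 − 4495 = 1350 bp
Sorted largest to smallest: 3751, 1350, 744 bp.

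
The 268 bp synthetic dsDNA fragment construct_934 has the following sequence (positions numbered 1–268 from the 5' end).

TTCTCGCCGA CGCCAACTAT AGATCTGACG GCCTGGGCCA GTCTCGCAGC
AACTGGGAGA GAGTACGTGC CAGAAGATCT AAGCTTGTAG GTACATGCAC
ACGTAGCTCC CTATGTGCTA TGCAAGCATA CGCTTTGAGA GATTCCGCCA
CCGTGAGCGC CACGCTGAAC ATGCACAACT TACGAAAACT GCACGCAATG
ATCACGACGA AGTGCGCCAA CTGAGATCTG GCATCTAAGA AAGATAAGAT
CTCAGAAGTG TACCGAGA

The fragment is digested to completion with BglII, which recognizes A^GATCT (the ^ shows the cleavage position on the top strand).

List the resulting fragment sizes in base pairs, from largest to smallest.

149, 54, 23, 21, 21 bp

BglII sites (AGATCT) start at positions 21, 75, 224, 247.
BglII cuts after the first base of each site, so after positions 21, 75, 224, 247.
Linear molecule, 4 cuts → 5 fragments:
  1–21 → 21 bp
  22–75 → 54 bp
  76–224 → 149 bp
  225–247 → 23 bp
  248–268 → 21 bp
Sorted largest to smallest: 149, 54, 23, 21, 21 bp.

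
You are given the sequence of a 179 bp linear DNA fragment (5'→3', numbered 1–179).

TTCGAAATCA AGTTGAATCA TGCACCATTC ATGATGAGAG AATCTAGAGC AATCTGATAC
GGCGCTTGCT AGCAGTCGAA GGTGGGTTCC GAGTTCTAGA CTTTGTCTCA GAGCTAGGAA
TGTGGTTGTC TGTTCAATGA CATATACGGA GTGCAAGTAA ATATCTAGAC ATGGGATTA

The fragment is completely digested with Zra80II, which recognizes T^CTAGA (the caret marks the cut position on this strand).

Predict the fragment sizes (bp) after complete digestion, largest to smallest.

69, 52, 43, 15 bp

Zra80II sites (TCTAGA) start at positions 43, 95, 164.
Zra80II cuts after the first base of each site, so after positions 43, 95, 164.
Linear molecule, 3 cuts → 4 fragments:
  1–43 → 43 bp
  44–95 → 52 bp
  96–164 → 69 bp
  165–179 → 15 bp
Sorted largest to smallest: 69, 52, 43, 15 bp.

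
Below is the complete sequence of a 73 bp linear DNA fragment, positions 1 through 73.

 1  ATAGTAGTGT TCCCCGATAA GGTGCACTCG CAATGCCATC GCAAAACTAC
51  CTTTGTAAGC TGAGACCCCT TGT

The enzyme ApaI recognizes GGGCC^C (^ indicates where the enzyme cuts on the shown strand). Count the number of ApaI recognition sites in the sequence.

No occurrence of GGGCCC is present in the sequence.
ApaI does not cut: 0 sites.

0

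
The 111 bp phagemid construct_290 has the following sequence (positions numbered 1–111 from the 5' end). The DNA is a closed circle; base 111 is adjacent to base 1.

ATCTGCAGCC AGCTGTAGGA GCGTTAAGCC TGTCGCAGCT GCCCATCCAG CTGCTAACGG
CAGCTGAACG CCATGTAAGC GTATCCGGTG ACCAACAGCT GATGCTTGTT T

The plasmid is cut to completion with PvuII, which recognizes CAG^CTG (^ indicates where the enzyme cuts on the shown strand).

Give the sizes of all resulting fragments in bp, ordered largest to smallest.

PvuII sites (CAGCTG) start at positions 10, 36, 48, 61, 96.
PvuII cuts after base 3 of each site, so after positions 12, 38, 50, 63, 98.
Circular molecule, 5 cuts → 5 fragments:
  13–38 → 26 bp
  39–50 → 12 bp
  51–63 → 13 bp
  64–98 → 35 bp
  99–111 then 1–12 → 13 + 12 = 25 bp
Sorted largest to smallest: 35, 26, 25, 13, 12 bp.

35, 26, 25, 13, 12 bp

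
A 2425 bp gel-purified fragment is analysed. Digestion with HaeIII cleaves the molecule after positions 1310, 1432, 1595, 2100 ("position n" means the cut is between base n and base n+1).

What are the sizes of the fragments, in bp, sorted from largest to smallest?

1310, 505, 325, 163, 122 bp

Linear molecule, 4 cuts → 5 fragments:
  1310 − 0 = 1310 bp
  1432 − 1310 = 122 bp
  1595 − 1432 = 163 bp
  2100 − 1595 = 505 bp
  2425 − 2100 = 325 bp
Sorted largest to smallest: 1310, 505, 325, 163, 122 bp.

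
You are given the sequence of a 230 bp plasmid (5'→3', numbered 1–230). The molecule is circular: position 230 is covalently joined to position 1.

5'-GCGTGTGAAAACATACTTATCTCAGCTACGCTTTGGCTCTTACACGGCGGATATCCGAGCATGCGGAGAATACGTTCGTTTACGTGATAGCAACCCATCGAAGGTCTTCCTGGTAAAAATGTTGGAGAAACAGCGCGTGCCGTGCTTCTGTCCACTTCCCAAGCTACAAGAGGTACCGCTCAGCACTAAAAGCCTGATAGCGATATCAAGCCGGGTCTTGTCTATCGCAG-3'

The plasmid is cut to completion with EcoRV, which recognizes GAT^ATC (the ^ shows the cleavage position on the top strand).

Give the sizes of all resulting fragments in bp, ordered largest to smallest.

152, 78 bp

EcoRV sites (GATATC) start at positions 50, 202.
EcoRV cuts after base 3 of each site, so after positions 52, 204.
Circular molecule, 2 cuts → 2 fragments:
  53–204 → 152 bp
  205–230 then 1–52 → 26 + 52 = 78 bp
Sorted largest to smallest: 152, 78 bp.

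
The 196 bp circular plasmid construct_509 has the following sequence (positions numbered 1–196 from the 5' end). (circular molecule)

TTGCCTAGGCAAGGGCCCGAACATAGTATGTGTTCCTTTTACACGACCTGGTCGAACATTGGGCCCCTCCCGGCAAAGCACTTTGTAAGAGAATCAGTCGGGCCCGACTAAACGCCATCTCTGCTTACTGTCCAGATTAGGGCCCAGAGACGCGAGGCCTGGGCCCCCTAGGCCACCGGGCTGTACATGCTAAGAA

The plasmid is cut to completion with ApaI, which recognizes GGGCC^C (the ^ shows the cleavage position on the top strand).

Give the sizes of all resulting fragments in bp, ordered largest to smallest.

48, 48, 40, 39, 21 bp

ApaI sites (GGGCCC) start at positions 13, 61, 100, 140, 161.
ApaI cuts after base 5 of each site (before the last base), so after positions 17, 65, 104, 144, 165.
Circular molecule, 5 cuts → 5 fragments:
  18–65 → 48 bp
  66–104 → 39 bp
  105–144 → 40 bp
  145–165 → 21 bp
  166–196 then 1–17 → 31 + 17 = 48 bp
Sorted largest to smallest: 48, 48, 40, 39, 21 bp.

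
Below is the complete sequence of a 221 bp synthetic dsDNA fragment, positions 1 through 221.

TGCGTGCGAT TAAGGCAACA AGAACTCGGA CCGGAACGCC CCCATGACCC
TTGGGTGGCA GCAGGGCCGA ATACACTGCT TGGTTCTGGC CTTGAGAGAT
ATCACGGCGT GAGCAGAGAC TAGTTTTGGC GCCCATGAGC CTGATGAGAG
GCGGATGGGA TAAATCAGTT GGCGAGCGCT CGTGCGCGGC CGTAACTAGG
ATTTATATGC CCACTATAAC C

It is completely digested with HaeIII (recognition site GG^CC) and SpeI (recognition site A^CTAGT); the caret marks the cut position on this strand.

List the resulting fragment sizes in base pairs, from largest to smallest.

70, 66, 32, 30, 23 bp

HaeIII sites (GGCC) start at positions 65, 88, 188.
HaeIII cuts after base 2 of each site, so after positions 66, 89, 189.
The SpeI site (ACTAGT) starts at position 119.
SpeI cuts after the first base of each site, so after position 119.
Combined cut positions: 66, 89, 119, 189.
Linear molecule, 4 cuts → 5 fragments:
  1–66 → 66 bp
  67–89 → 23 bp
  90–119 → 30 bp
  120–189 → 70 bp
  190–221 → 32 bp
Sorted largest to smallest: 70, 66, 32, 30, 23 bp.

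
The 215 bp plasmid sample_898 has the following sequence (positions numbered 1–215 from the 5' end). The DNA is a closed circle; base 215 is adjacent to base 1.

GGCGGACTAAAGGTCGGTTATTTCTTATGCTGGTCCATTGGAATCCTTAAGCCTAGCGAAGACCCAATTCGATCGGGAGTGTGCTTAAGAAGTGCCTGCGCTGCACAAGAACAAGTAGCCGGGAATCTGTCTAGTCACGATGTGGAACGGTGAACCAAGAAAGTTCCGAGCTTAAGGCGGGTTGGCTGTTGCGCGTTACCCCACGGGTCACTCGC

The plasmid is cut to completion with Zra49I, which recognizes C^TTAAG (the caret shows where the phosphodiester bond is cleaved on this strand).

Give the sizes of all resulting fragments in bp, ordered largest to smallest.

Zra49I sites (CTTAAG) start at positions 46, 84, 171.
Zra49I cuts after the first base of each site, so after positions 46, 84, 171.
Circular molecule, 3 cuts → 3 fragments:
  47–84 → 38 bp
  85–171 → 87 bp
  172–215 then 1–46 → 44 + 46 = 90 bp
Sorted largest to smallest: 90, 87, 38 bp.

90, 87, 38 bp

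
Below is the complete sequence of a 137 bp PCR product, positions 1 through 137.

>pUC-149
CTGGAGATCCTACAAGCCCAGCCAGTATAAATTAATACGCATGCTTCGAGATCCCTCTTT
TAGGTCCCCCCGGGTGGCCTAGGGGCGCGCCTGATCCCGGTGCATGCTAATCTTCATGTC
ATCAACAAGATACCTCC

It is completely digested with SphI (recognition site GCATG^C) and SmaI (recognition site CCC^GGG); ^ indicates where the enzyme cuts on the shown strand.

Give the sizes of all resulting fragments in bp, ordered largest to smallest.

SphI sites (GCATGC) start at positions 39, 102.
SphI cuts after base 5 of each site (before the last base), so after positions 43, 106.
The SmaI site (CCCGGG) starts at position 69.
SmaI cuts after base 3 of each site, so after position 71.
Combined cut positions: 43, 71, 106.
Linear molecule, 3 cuts → 4 fragments:
  1–43 → 43 bp
  44–71 → 28 bp
  72–106 → 35 bp
  107–137 → 31 bp
Sorted largest to smallest: 43, 35, 31, 28 bp.

43, 35, 31, 28 bp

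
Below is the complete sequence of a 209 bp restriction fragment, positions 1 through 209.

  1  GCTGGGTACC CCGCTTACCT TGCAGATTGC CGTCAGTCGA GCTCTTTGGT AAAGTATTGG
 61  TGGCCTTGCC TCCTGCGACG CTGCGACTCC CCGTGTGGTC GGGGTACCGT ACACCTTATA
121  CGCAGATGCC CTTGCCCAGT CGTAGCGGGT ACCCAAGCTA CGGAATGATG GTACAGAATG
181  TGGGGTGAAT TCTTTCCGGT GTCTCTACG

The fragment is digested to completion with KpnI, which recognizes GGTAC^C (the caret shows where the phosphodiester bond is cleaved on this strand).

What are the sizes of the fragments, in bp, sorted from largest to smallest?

KpnI sites (GGTACC) start at positions 5, 103, 148.
KpnI cuts after base 5 of each site (before the last base), so after positions 9, 107, 152.
Linear molecule, 3 cuts → 4 fragments:
  1–9 → 9 bp
  10–107 → 98 bp
  108–152 → 45 bp
  153–209 → 57 bp
Sorted largest to smallest: 98, 57, 45, 9 bp.

98, 57, 45, 9 bp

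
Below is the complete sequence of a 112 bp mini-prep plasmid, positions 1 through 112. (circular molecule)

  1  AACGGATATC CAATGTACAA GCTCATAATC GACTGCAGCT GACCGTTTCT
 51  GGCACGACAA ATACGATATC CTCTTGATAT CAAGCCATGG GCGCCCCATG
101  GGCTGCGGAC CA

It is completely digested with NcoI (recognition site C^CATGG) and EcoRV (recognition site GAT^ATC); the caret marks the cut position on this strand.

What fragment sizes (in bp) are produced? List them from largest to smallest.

60, 23, 11, 11, 7 bp

NcoI sites (CCATGG) start at positions 85, 96.
NcoI cuts after the first base of each site, so after positions 85, 96.
EcoRV sites (GATATC) start at positions 5, 65, 76.
EcoRV cuts after base 3 of each site, so after positions 7, 67, 78.
Combined cut positions: 7, 67, 78, 85, 96.
Circular molecule, 5 cuts → 5 fragments:
  8–67 → 60 bp
  68–78 → 11 bp
  79–85 → 7 bp
  86–96 → 11 bp
  97–112 then 1–7 → 16 + 7 = 23 bp
Sorted largest to smallest: 60, 23, 11, 11, 7 bp.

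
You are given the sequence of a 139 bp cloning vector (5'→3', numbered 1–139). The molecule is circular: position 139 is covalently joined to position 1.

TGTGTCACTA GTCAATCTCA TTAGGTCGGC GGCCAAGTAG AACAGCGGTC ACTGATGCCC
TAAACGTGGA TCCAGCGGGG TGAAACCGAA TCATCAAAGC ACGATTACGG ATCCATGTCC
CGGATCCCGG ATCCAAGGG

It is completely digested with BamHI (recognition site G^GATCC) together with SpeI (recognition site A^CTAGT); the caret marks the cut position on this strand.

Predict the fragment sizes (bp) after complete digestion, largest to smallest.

61, 41, 17, 13, 7 bp

BamHI sites (GGATCC) start at positions 68, 109, 122, 129.
BamHI cuts after the first base of each site, so after positions 68, 109, 122, 129.
The SpeI site (ACTAGT) starts at position 7.
SpeI cuts after the first base of each site, so after position 7.
Combined cut positions: 7, 68, 109, 122, 129.
Circular molecule, 5 cuts → 5 fragments:
  8–68 → 61 bp
  69–109 → 41 bp
  110–122 → 13 bp
  123–129 → 7 bp
  130–139 then 1–7 → 10 + 7 = 17 bp
Sorted largest to smallest: 61, 41, 17, 13, 7 bp.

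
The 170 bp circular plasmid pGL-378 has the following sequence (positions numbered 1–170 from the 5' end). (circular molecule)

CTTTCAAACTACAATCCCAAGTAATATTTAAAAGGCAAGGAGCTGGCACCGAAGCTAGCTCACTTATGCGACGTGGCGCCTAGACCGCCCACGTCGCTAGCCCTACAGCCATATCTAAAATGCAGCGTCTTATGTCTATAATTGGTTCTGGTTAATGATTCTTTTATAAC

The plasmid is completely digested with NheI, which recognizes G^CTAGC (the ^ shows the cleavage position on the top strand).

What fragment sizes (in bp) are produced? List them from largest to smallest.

NheI sites (GCTAGC) start at positions 54, 96.
NheI cuts after the first base of each site, so after positions 54, 96.
Circular molecule, 2 cuts → 2 fragments:
  55–96 → 42 bp
  97–170 then 1–54 → 74 + 54 = 128 bp
Sorted largest to smallest: 128, 42 bp.

128, 42 bp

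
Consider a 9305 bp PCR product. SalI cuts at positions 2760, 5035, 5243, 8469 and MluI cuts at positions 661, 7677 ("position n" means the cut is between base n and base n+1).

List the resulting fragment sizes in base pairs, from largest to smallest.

Combined cut positions (sorted): 661, 2760, 5035, 5243, 7677, 8469.
Linear molecule, 6 cuts → 7 fragments:
  661 − 0 = 661 bp
  2760 − 661 = 2099 bp
  5035 − 2760 = 2275 bp
  5243 − 5035 = 208 bp
  7677 − 5243 = 2434 bp
  8469 − 7677 = 792 bp
  9305 − 8469 = 836 bp
Sorted largest to smallest: 2434, 2275, 2099, 836, 792, 661, 208 bp.

2434, 2275, 2099, 836, 792, 661, 208 bp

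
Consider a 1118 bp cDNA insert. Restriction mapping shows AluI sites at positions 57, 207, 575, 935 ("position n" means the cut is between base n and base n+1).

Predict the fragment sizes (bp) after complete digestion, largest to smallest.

368, 360, 183, 150, 57 bp

Linear molecule, 4 cuts → 5 fragments:
  57 − 0 = 57 bp
  207 − 57 = 150 bp
  575 − 207 = 368 bp
  935 − 575 = 360 bp
  1118 − 935 = 183 bp
Sorted largest to smallest: 368, 360, 183, 150, 57 bp.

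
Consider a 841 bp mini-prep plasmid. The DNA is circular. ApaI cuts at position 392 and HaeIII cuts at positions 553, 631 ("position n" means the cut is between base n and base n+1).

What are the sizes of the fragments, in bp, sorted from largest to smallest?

602, 161, 78 bp

Combined cut positions (sorted): 392, 553, 631.
Circular molecule, 3 cuts → 3 fragments:
  553 − 392 = 161 bp
  631 − 553 = 78 bp
  wrap: 841 − 631 + 392 = 602 bp
Sorted largest to smallest: 602, 161, 78 bp.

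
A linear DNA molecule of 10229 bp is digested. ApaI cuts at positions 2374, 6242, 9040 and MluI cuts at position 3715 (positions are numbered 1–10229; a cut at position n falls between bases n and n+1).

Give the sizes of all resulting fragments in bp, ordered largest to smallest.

Combined cut positions (sorted): 2374, 3715, 6242, 9040.
Linear molecule, 4 cuts → 5 fragments:
  2374 − 0 = 2374 bp
  3715 − 2374 = 1341 bp
  6242 − 3715 = 2527 bp
  9040 − 6242 = 2798 bp
  10229 − 9040 = 1189 bp
Sorted largest to smallest: 2798, 2527, 2374, 1341, 1189 bp.

2798, 2527, 2374, 1341, 1189 bp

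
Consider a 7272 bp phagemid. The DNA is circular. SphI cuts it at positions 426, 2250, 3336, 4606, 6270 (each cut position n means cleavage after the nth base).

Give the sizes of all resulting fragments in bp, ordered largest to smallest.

1824, 1664, 1428, 1270, 1086 bp

Circular molecule, 5 cuts → 5 fragments:
  2250 − 426 = 1824 bp
  3336 − 2250 = 1086 bp
  4606 − 3336 = 1270 bp
  6270 − 4606 = 1664 bp
  wrap: 7272 − 6270 + 426 = 1428 bp
Sorted largest to smallest: 1824, 1664, 1428, 1270, 1086 bp.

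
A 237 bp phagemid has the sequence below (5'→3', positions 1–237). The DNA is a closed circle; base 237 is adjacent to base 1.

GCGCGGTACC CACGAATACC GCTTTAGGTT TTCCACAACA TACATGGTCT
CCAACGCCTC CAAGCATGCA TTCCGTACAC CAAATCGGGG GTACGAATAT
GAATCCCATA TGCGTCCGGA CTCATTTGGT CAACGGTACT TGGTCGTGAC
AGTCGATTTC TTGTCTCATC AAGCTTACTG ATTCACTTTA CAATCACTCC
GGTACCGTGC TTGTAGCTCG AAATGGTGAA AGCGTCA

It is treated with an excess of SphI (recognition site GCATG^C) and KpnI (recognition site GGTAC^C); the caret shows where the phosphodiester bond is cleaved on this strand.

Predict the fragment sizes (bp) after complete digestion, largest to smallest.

The SphI site (GCATGC) starts at position 64.
SphI cuts after base 5 of each site (before the last base), so after position 68.
KpnI sites (GGTACC) start at positions 5, 201.
KpnI cuts after base 5 of each site (before the last base), so after positions 9, 205.
Combined cut positions: 9, 68, 205.
Circular molecule, 3 cuts → 3 fragments:
  10–68 → 59 bp
  69–205 → 137 bp
  206–237 then 1–9 → 32 + 9 = 41 bp
Sorted largest to smallest: 137, 59, 41 bp.

137, 59, 41 bp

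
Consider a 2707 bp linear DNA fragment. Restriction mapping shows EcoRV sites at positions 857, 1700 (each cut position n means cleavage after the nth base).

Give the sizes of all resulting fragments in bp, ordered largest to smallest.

Linear molecule, 2 cuts → 3 fragments:
  857 − 0 = 857 bp
  1700 − 857 = 843 bp
  2707 − 1700 = 1007 bp
Sorted largest to smallest: 1007, 857, 843 bp.

1007, 857, 843 bp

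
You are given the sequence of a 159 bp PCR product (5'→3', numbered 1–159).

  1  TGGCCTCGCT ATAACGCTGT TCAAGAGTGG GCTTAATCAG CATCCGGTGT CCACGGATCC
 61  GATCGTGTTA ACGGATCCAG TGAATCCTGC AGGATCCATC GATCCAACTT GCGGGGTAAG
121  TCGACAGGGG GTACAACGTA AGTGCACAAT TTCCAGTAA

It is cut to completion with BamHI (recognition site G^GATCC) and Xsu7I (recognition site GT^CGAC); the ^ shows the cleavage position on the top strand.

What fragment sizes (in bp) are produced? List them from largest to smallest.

BamHI sites (GGATCC) start at positions 55, 73, 92.
BamHI cuts after the first base of each site, so after positions 55, 73, 92.
The Xsu7I site (GTCGAC) starts at position 120.
Xsu7I cuts after base 2 of each site, so after position 121.
Combined cut positions: 55, 73, 92, 121.
Linear molecule, 4 cuts → 5 fragments:
  1–55 → 55 bp
  56–73 → 18 bp
  74–92 → 19 bp
  93–121 → 29 bp
  122–159 → 38 bp
Sorted largest to smallest: 55, 38, 29, 19, 18 bp.

55, 38, 29, 19, 18 bp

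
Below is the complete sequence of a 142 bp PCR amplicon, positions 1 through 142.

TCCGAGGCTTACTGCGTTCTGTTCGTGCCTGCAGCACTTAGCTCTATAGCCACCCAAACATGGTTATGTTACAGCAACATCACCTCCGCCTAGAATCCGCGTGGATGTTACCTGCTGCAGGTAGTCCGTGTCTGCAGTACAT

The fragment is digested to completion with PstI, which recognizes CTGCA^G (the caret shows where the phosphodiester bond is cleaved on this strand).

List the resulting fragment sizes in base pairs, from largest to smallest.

PstI sites (CTGCAG) start at positions 29, 115, 132.
PstI cuts after base 5 of each site (before the last base), so after positions 33, 119, 136.
Linear molecule, 3 cuts → 4 fragments:
  1–33 → 33 bp
  34–119 → 86 bp
  120–136 → 17 bp
  137–142 → 6 bp
Sorted largest to smallest: 86, 33, 17, 6 bp.

86, 33, 17, 6 bp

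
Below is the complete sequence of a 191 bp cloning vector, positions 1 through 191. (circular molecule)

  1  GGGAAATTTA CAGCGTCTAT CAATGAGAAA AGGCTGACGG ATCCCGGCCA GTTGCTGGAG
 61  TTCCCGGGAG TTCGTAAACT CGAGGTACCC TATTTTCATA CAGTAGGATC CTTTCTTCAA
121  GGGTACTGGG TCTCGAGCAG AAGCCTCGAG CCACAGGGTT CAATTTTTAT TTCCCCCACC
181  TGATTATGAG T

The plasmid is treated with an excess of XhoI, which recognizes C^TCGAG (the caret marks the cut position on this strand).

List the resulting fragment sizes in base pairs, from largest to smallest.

XhoI sites (CTCGAG) start at positions 79, 132, 145.
XhoI cuts after the first base of each site, so after positions 79, 132, 145.
Circular molecule, 3 cuts → 3 fragments:
  80–132 → 53 bp
  133–145 → 13 bp
  146–191 then 1–79 → 46 + 79 = 125 bp
Sorted largest to smallest: 125, 53, 13 bp.

125, 53, 13 bp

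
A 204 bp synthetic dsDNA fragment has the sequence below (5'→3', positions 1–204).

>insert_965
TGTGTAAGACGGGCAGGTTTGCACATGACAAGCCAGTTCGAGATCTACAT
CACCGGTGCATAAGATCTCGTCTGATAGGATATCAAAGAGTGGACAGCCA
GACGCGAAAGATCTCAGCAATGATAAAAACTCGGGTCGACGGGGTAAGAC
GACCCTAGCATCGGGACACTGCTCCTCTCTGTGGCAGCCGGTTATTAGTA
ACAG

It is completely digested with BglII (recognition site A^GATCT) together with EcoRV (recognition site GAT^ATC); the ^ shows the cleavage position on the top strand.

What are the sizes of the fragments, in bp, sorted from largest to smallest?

BglII sites (AGATCT) start at positions 41, 63, 109.
BglII cuts after the first base of each site, so after positions 41, 63, 109.
The EcoRV site (GATATC) starts at position 79.
EcoRV cuts after base 3 of each site, so after position 81.
Combined cut positions: 41, 63, 81, 109.
Linear molecule, 4 cuts → 5 fragments:
  1–41 → 41 bp
  42–63 → 22 bp
  64–81 → 18 bp
  82–109 → 28 bp
  110–204 → 95 bp
Sorted largest to smallest: 95, 41, 28, 22, 18 bp.

95, 41, 28, 22, 18 bp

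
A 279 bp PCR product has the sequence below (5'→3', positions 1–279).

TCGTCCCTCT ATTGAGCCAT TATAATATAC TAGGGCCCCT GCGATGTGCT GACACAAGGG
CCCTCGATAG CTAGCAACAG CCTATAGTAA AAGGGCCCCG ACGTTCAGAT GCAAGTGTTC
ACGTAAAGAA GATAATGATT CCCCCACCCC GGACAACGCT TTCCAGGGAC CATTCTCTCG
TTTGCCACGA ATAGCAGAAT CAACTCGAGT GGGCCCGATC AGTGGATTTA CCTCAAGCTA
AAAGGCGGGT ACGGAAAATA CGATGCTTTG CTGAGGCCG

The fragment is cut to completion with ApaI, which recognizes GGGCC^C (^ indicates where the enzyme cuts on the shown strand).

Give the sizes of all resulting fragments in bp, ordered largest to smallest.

ApaI sites (GGGCCC) start at positions 33, 58, 93, 211.
ApaI cuts after base 5 of each site (before the last base), so after positions 37, 62, 97, 215.
Linear molecule, 4 cuts → 5 fragments:
  1–37 → 37 bp
  38–62 → 25 bp
  63–97 → 35 bp
  98–215 → 118 bp
  216–279 → 64 bp
Sorted largest to smallest: 118, 64, 37, 35, 25 bp.

118, 64, 37, 35, 25 bp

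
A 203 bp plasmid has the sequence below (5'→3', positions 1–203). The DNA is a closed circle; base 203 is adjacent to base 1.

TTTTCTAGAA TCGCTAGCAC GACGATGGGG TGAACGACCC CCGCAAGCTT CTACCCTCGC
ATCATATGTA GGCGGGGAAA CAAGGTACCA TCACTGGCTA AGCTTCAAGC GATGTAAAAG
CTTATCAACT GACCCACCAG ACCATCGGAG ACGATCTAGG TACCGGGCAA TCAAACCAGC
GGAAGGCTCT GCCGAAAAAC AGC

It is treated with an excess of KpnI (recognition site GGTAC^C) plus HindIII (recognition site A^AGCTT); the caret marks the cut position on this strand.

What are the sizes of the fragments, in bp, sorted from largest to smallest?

KpnI sites (GGTACC) start at positions 84, 159.
KpnI cuts after base 5 of each site (before the last base), so after positions 88, 163.
HindIII sites (AAGCTT) start at positions 45, 100, 118.
HindIII cuts after the first base of each site, so after positions 45, 100, 118.
Combined cut positions: 45, 88, 100, 118, 163.
Circular molecule, 5 cuts → 5 fragments:
  46–88 → 43 bp
  89–100 → 12 bp
  101–118 → 18 bp
  119–163 → 45 bp
  164–203 then 1–45 → 40 + 45 = 85 bp
Sorted largest to smallest: 85, 45, 43, 18, 12 bp.

85, 45, 43, 18, 12 bp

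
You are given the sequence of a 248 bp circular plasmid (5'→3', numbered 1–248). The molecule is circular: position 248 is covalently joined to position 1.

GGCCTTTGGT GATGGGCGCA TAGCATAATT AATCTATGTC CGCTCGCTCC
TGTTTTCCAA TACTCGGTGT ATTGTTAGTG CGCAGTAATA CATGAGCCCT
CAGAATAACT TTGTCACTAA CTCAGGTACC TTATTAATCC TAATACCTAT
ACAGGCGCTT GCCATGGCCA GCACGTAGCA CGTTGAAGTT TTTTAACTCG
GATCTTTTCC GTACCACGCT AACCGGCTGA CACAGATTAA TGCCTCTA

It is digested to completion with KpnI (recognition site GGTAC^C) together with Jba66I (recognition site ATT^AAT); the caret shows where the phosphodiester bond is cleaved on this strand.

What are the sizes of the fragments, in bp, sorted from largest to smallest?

The KpnI site (GGTACC) starts at position 125.
KpnI cuts after base 5 of each site (before the last base), so after position 129.
Jba66I sites (ATTAAT) start at positions 28, 133, 236.
Jba66I cuts after base 3 of each site, so after positions 30, 135, 238.
Combined cut positions: 30, 129, 135, 238.
Circular molecule, 4 cuts → 4 fragments:
  31–129 → 99 bp
  130–135 → 6 bp
  136–238 → 103 bp
  239–248 then 1–30 → 10 + 30 = 40 bp
Sorted largest to smallest: 103, 99, 40, 6 bp.

103, 99, 40, 6 bp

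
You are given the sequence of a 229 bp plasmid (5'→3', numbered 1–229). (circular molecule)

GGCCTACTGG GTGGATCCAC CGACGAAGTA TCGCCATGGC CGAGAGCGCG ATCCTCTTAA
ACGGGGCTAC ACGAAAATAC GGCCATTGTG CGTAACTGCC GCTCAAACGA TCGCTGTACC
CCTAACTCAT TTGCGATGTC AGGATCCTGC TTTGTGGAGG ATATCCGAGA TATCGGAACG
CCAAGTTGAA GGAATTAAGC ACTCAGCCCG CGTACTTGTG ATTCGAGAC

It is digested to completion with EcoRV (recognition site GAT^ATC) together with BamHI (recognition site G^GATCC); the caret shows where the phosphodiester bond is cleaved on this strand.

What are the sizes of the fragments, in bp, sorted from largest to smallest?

EcoRV sites (GATATC) start at positions 160, 169.
EcoRV cuts after base 3 of each site, so after positions 162, 171.
BamHI sites (GGATCC) start at positions 13, 142.
BamHI cuts after the first base of each site, so after positions 13, 142.
Combined cut positions: 13, 142, 162, 171.
Circular molecule, 4 cuts → 4 fragments:
  14–142 → 129 bp
  143–162 → 20 bp
  163–171 → 9 bp
  172–229 then 1–13 → 58 + 13 = 71 bp
Sorted largest to smallest: 129, 71, 20, 9 bp.

129, 71, 20, 9 bp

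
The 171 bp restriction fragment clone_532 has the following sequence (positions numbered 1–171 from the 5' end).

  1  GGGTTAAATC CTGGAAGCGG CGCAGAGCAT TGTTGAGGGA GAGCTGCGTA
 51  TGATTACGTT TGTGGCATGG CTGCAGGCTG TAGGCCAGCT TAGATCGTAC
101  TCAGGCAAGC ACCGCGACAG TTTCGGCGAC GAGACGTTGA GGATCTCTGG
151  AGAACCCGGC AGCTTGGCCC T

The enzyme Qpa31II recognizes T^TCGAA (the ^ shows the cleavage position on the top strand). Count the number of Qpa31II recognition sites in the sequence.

0

No occurrence of TTCGAA is present in the sequence.
Qpa31II does not cut: 0 sites.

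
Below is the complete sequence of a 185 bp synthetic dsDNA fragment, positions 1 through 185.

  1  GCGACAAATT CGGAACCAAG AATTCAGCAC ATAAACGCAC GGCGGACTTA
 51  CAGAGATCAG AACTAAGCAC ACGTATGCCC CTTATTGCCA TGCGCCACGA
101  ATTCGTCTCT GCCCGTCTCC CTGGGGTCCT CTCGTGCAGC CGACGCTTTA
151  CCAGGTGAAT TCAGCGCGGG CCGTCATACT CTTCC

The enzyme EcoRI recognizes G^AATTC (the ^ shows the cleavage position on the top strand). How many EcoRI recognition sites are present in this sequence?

3

GAATTC occurs starting at positions 20, 99, 157.
EcoRI cuts at 3 sites.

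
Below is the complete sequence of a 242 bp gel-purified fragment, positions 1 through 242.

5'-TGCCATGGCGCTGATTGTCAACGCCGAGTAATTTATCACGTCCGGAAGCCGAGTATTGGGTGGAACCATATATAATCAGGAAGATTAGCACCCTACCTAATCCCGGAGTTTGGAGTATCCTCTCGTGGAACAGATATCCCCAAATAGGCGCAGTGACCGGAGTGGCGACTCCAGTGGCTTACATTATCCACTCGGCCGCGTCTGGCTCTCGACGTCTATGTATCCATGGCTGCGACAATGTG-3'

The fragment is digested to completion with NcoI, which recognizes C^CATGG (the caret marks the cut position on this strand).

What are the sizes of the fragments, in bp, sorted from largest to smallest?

221, 18, 3 bp

NcoI sites (CCATGG) start at positions 3, 224.
NcoI cuts after the first base of each site, so after positions 3, 224.
Linear molecule, 2 cuts → 3 fragments:
  1–3 → 3 bp
  4–224 → 221 bp
  225–242 → 18 bp
Sorted largest to smallest: 221, 18, 3 bp.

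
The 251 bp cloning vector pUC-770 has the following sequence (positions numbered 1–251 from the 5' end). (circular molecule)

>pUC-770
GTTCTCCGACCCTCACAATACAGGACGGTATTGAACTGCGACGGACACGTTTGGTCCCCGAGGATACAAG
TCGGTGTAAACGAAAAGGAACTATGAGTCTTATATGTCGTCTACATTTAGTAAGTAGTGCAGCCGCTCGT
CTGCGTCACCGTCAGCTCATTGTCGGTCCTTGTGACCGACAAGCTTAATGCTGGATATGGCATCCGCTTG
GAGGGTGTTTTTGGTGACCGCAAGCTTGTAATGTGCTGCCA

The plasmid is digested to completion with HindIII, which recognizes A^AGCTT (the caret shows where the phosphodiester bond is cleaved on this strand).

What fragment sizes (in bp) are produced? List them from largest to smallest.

HindIII sites (AAGCTT) start at positions 181, 232.
HindIII cuts after the first base of each site, so after positions 181, 232.
Circular molecule, 2 cuts → 2 fragments:
  182–232 → 51 bp
  233–251 then 1–181 → 19 + 181 = 200 bp
Sorted largest to smallest: 200, 51 bp.

200, 51 bp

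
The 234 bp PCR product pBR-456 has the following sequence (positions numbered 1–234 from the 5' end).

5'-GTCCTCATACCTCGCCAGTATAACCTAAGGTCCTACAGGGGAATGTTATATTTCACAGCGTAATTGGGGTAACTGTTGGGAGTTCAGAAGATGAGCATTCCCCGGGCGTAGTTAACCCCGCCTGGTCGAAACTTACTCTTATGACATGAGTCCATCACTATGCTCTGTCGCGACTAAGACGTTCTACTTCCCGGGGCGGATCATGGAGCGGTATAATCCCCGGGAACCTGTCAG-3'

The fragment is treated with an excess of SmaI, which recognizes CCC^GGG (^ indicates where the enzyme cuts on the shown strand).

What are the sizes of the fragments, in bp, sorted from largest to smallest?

103, 89, 29, 13 bp

SmaI sites (CCCGGG) start at positions 101, 190, 219.
SmaI cuts after base 3 of each site, so after positions 103, 192, 221.
Linear molecule, 3 cuts → 4 fragments:
  1–103 → 103 bp
  104–192 → 89 bp
  193–221 → 29 bp
  222–234 → 13 bp
Sorted largest to smallest: 103, 89, 29, 13 bp.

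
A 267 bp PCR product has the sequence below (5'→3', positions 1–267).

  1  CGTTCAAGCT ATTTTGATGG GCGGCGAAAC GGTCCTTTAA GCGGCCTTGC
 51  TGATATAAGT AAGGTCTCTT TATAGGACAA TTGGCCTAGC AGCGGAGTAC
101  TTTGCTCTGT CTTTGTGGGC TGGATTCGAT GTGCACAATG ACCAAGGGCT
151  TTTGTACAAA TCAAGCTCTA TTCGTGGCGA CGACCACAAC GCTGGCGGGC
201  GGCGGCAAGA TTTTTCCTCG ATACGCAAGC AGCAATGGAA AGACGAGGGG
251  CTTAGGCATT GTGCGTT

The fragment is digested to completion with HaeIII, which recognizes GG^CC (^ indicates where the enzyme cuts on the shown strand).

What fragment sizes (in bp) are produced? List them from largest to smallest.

HaeIII sites (GGCC) start at positions 43, 83.
HaeIII cuts after base 2 of each site, so after positions 44, 84.
Linear molecule, 2 cuts → 3 fragments:
  1–44 → 44 bp
  45–84 → 40 bp
  85–267 → 183 bp
Sorted largest to smallest: 183, 44, 40 bp.

183, 44, 40 bp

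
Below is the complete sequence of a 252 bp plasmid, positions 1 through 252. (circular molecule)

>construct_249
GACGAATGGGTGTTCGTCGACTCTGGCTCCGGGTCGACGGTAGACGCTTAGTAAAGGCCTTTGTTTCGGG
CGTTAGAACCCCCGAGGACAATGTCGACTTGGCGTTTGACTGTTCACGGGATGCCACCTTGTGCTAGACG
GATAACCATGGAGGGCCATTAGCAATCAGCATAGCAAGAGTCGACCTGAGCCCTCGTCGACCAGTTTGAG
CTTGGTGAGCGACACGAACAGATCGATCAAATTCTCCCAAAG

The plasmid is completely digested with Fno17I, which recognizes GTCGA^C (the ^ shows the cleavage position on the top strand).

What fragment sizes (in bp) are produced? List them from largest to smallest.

87, 72, 60, 17, 16 bp

Fno17I sites (GTCGAC) start at positions 16, 33, 93, 180, 196.
Fno17I cuts after base 5 of each site (before the last base), so after positions 20, 37, 97, 184, 200.
Circular molecule, 5 cuts → 5 fragments:
  21–37 → 17 bp
  38–97 → 60 bp
  98–184 → 87 bp
  185–200 → 16 bp
  201–252 then 1–20 → 52 + 20 = 72 bp
Sorted largest to smallest: 87, 72, 60, 17, 16 bp.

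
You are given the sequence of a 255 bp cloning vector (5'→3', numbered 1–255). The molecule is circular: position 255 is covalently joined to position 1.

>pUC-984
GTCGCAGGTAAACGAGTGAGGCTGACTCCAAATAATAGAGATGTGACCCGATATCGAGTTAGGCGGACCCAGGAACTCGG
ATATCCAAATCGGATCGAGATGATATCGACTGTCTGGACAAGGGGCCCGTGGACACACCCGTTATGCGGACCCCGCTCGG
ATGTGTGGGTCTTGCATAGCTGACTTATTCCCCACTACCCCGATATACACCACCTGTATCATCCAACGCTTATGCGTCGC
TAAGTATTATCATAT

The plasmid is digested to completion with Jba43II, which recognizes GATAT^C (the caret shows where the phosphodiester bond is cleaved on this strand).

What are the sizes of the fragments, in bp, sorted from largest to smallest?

203, 30, 22 bp

Jba43II sites (GATATC) start at positions 50, 80, 102.
Jba43II cuts after base 5 of each site (before the last base), so after positions 54, 84, 106.
Circular molecule, 3 cuts → 3 fragments:
  55–84 → 30 bp
  85–106 → 22 bp
  107–255 then 1–54 → 149 + 54 = 203 bp
Sorted largest to smallest: 203, 30, 22 bp.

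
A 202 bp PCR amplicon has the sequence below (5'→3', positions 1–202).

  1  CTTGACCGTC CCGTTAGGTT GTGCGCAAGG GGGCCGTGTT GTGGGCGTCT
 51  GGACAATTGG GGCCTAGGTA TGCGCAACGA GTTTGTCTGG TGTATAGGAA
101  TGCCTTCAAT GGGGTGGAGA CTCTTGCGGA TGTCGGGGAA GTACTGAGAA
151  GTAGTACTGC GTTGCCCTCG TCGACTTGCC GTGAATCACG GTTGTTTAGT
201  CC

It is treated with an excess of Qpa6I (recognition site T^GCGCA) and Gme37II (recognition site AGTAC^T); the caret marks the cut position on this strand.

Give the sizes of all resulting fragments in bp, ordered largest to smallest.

73, 49, 45, 22, 13 bp

Qpa6I sites (TGCGCA) start at positions 22, 71.
Qpa6I cuts after the first base of each site, so after positions 22, 71.
Gme37II sites (AGTACT) start at positions 140, 153.
Gme37II cuts after base 5 of each site (before the last base), so after positions 144, 157.
Combined cut positions: 22, 71, 144, 157.
Linear molecule, 4 cuts → 5 fragments:
  1–22 → 22 bp
  23–71 → 49 bp
  72–144 → 73 bp
  145–157 → 13 bp
  158–202 → 45 bp
Sorted largest to smallest: 73, 49, 45, 22, 13 bp.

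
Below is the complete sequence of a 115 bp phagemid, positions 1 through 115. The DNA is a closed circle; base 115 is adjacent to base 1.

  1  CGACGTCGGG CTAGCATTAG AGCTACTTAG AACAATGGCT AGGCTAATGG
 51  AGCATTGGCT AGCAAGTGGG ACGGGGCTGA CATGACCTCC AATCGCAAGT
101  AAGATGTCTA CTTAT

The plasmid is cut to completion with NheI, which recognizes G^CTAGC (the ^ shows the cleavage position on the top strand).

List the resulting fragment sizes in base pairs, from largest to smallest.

NheI sites (GCTAGC) start at positions 10, 58.
NheI cuts after the first base of each site, so after positions 10, 58.
Circular molecule, 2 cuts → 2 fragments:
  11–58 → 48 bp
  59–115 then 1–10 → 57 + 10 = 67 bp
Sorted largest to smallest: 67, 48 bp.

67, 48 bp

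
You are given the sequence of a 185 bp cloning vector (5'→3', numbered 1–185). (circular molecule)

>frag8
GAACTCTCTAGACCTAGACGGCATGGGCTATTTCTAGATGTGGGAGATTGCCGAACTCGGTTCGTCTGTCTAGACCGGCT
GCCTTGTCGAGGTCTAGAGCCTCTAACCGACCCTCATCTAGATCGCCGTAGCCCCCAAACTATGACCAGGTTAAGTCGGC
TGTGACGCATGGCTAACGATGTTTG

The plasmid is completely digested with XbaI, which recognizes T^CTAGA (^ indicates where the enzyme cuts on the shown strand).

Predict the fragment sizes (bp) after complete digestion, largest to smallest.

XbaI sites (TCTAGA) start at positions 7, 33, 69, 93, 117.
XbaI cuts after the first base of each site, so after positions 7, 33, 69, 93, 117.
Circular molecule, 5 cuts → 5 fragments:
  8–33 → 26 bp
  34–69 → 36 bp
  70–93 → 24 bp
  94–117 → 24 bp
  118–185 then 1–7 → 68 + 7 = 75 bp
Sorted largest to smallest: 75, 36, 26, 24, 24 bp.

75, 36, 26, 24, 24 bp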